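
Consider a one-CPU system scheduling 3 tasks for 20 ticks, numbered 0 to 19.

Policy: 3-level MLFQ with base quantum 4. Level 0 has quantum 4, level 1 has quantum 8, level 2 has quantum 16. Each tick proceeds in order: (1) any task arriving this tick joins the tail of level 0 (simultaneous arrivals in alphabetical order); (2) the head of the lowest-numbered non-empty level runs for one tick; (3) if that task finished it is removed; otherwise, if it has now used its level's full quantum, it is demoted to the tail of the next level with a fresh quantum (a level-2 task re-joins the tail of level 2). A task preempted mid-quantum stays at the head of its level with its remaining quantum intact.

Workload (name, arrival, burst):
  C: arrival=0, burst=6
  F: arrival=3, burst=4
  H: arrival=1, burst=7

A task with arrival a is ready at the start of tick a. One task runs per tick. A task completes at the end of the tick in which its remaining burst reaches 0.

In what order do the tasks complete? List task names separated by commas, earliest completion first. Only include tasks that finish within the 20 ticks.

completion order = F, C, H

t=0: L0/L1/L2 = C/-/- → run C
t=1: L0/L1/L2 = CH/-/- → run C
t=2: L0/L1/L2 = CH/-/- → run C
t=3: L0/L1/L2 = CHF/-/- → run C
t=4: L0/L1/L2 = HF/C/- → run H
t=5: L0/L1/L2 = HF/C/- → run H
t=6: L0/L1/L2 = HF/C/- → run H
t=7: L0/L1/L2 = HF/C/- → run H
t=8: L0/L1/L2 = F/CH/- → run F
t=9: L0/L1/L2 = F/CH/- → run F
t=10: L0/L1/L2 = F/CH/- → run F
t=11: L0/L1/L2 = F/CH/- → run F
t=12: L0/L1/L2 = -/CH/- → run C
t=13: L0/L1/L2 = -/CH/- → run C
t=14: L0/L1/L2 = -/H/- → run H
t=15: L0/L1/L2 = -/H/- → run H
t=16: L0/L1/L2 = -/H/- → run H
t=17: (idle)
t=18: (idle)
t=19: (idle)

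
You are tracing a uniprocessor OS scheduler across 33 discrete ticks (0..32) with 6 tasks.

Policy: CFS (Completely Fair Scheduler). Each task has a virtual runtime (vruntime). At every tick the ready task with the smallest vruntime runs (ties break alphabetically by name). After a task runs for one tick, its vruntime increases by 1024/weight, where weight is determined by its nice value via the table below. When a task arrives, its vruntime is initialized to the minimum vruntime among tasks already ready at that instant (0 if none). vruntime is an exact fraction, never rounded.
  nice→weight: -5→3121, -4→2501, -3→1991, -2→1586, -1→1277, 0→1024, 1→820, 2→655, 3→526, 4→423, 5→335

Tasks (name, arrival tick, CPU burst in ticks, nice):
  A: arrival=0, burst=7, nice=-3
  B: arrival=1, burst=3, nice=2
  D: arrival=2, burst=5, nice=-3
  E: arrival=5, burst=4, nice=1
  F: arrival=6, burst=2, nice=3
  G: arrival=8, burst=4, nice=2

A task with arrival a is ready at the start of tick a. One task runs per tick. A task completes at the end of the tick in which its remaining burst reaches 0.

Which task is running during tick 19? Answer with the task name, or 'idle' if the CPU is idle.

running at tick 19 = G

t=0: vr[A=0] → run A
t=1: vr[A=1024/1991 B=1024/1991] → run A
t=2: vr[A=2048/1991 B=1024/1991 D=1024/1991] → run B
t=3: vr[A=2048/1991 B=2709504/1304105 D=1024/1991] → run D
t=4: vr[A=2048/1991 B=2709504/1304105 D=2048/1991] → run A
t=5: vr[A=3072/1991 B=2709504/1304105 D=2048/1991 E=2048/1991] → run D
t=6: vr[A=3072/1991 B=2709504/1304105 D=3072/1991 E=2048/1991 F=2048/1991] → run E
t=7: vr[A=3072/1991 B=2709504/1304105 D=3072/1991 E=929536/408155 F=2048/1991] → run F
t=8: vr[A=3072/1991 B=2709504/1304105 D=3072/1991 E=929536/408155 F=1558016/523633 G=3072/1991] → run A
t=9: vr[A=4096/1991 B=2709504/1304105 D=3072/1991 E=929536/408155 F=1558016/523633 G=3072/1991] → run D
t=10: vr[A=4096/1991 B=2709504/1304105 D=4096/1991 E=929536/408155 F=1558016/523633 G=3072/1991] → run G
t=11: vr[A=4096/1991 B=2709504/1304105 D=4096/1991 E=929536/408155 F=1558016/523633 G=4050944/1304105] → run A
t=12: vr[A=5120/1991 B=2709504/1304105 D=4096/1991 E=929536/408155 F=1558016/523633 G=4050944/1304105] → run D
t=13: vr[A=5120/1991 B=2709504/1304105 D=5120/1991 E=929536/408155 F=1558016/523633 G=4050944/1304105] → run B
t=14: vr[A=5120/1991 B=4748288/1304105 D=5120/1991 E=929536/408155 F=1558016/523633 G=4050944/1304105] → run E
t=15: vr[A=5120/1991 B=4748288/1304105 D=5120/1991 E=1439232/408155 F=1558016/523633 G=4050944/1304105] → run A
t=16: vr[A=6144/1991 B=4748288/1304105 D=5120/1991 E=1439232/408155 F=1558016/523633 G=4050944/1304105] → run D
t=17: vr[A=6144/1991 B=4748288/1304105 E=1439232/408155 F=1558016/523633 G=4050944/1304105] → run F
t=18: vr[A=6144/1991 B=4748288/1304105 E=1439232/408155 G=4050944/1304105] → run A
t=19: vr[B=4748288/1304105 E=1439232/408155 G=4050944/1304105] → run G
t=20: vr[B=4748288/1304105 E=1439232/408155 G=6089728/1304105] → run E
t=21: vr[B=4748288/1304105 E=1948928/408155 G=6089728/1304105] → run B
t=22: vr[E=1948928/408155 G=6089728/1304105] → run G
t=23: vr[E=1948928/408155 G=8128512/1304105] → run E
t=24: vr[G=8128512/1304105] → run G
t=25: (idle)
t=26: (idle)
t=27: (idle)
t=28: (idle)
t=29: (idle)
t=30: (idle)
t=31: (idle)
t=32: (idle)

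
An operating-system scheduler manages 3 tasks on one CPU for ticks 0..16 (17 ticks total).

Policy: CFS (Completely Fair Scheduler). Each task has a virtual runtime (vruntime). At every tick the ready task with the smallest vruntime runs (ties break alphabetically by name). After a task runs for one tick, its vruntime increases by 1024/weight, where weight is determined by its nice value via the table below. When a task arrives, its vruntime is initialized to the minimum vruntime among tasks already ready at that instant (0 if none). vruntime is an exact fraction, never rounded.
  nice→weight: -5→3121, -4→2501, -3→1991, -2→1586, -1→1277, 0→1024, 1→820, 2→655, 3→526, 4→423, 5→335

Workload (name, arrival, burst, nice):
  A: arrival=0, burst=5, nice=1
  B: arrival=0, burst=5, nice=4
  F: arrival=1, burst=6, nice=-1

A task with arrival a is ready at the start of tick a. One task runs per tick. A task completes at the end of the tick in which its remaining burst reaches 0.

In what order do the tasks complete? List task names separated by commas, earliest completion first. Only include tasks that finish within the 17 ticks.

t=0: vr[A=0 B=0] → run A
t=1: vr[A=256/205 B=0 F=0] → run B
t=2: vr[A=256/205 B=1024/423 F=0] → run F
t=3: vr[A=256/205 B=1024/423 F=1024/1277] → run F
t=4: vr[A=256/205 B=1024/423 F=2048/1277] → run A
t=5: vr[A=512/205 B=1024/423 F=2048/1277] → run F
t=6: vr[A=512/205 B=1024/423 F=3072/1277] → run F
t=7: vr[A=512/205 B=1024/423 F=4096/1277] → run B
t=8: vr[A=512/205 B=2048/423 F=4096/1277] → run A
t=9: vr[A=768/205 B=2048/423 F=4096/1277] → run F
t=10: vr[A=768/205 B=2048/423 F=5120/1277] → run A
t=11: vr[A=1024/205 B=2048/423 F=5120/1277] → run F
t=12: vr[A=1024/205 B=2048/423] → run B
t=13: vr[A=1024/205 B=1024/141] → run A
t=14: vr[B=1024/141] → run B
t=15: vr[B=4096/423] → run B
t=16: (idle)

completion order = F, A, B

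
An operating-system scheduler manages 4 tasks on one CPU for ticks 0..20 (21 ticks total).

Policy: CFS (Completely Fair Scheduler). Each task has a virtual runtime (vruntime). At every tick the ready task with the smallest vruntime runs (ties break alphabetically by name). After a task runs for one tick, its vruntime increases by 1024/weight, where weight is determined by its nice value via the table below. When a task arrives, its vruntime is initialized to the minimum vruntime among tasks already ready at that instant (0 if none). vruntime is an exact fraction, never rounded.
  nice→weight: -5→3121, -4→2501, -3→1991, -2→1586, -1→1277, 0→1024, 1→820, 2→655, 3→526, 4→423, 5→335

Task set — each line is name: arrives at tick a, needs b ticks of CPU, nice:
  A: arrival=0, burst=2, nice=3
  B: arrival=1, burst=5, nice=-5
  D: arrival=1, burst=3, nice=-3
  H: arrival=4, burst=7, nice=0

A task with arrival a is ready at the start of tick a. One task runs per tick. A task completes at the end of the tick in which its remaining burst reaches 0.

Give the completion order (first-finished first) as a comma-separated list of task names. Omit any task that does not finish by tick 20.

t=0: vr[A=0] → run A
t=1: vr[A=512/263 B=512/263 D=512/263] → run A
t=2: vr[B=512/263 D=512/263] → run B
t=3: vr[B=1867264/820823 D=512/263] → run D
t=4: vr[B=1867264/820823 D=1288704/523633 H=1867264/820823] → run B
t=5: vr[B=2136576/820823 D=1288704/523633 H=1867264/820823] → run H
t=6: vr[B=2136576/820823 D=1288704/523633 H=2688087/820823] → run D
t=7: vr[B=2136576/820823 D=1558016/523633 H=2688087/820823] → run B
t=8: vr[B=2405888/820823 D=1558016/523633 H=2688087/820823] → run B
t=9: vr[B=2675200/820823 D=1558016/523633 H=2688087/820823] → run D
t=10: vr[B=2675200/820823 H=2688087/820823] → run B
t=11: vr[H=2688087/820823] → run H
t=12: vr[H=3508910/820823] → run H
t=13: vr[H=4329733/820823] → run H
t=14: vr[H=5150556/820823] → run H
t=15: vr[H=5971379/820823] → run H
t=16: vr[H=6792202/820823] → run H
t=17: (idle)
t=18: (idle)
t=19: (idle)
t=20: (idle)

completion order = A, D, B, H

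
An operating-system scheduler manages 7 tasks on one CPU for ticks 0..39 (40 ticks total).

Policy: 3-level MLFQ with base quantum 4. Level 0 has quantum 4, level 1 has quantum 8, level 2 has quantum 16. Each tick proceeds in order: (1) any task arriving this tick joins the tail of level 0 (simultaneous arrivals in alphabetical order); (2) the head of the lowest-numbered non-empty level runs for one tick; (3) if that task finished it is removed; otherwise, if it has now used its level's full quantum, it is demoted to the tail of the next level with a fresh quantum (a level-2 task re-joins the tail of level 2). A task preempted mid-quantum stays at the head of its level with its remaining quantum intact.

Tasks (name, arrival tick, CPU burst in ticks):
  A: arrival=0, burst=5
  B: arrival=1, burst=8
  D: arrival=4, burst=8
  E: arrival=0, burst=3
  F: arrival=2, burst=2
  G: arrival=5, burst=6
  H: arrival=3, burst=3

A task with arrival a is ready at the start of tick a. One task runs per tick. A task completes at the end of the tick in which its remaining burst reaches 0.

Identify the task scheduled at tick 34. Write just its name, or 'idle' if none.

t=0: L0/L1/L2 = AE/-/- → run A
t=1: L0/L1/L2 = AEB/-/- → run A
t=2: L0/L1/L2 = AEBF/-/- → run A
t=3: L0/L1/L2 = AEBFH/-/- → run A
t=4: L0/L1/L2 = EBFHD/A/- → run E
t=5: L0/L1/L2 = EBFHDG/A/- → run E
t=6: L0/L1/L2 = EBFHDG/A/- → run E
t=7: L0/L1/L2 = BFHDG/A/- → run B
t=8: L0/L1/L2 = BFHDG/A/- → run B
t=9: L0/L1/L2 = BFHDG/A/- → run B
t=10: L0/L1/L2 = BFHDG/A/- → run B
t=11: L0/L1/L2 = FHDG/AB/- → run F
t=12: L0/L1/L2 = FHDG/AB/- → run F
t=13: L0/L1/L2 = HDG/AB/- → run H
t=14: L0/L1/L2 = HDG/AB/- → run H
t=15: L0/L1/L2 = HDG/AB/- → run H
t=16: L0/L1/L2 = DG/AB/- → run D
t=17: L0/L1/L2 = DG/AB/- → run D
t=18: L0/L1/L2 = DG/AB/- → run D
t=19: L0/L1/L2 = DG/AB/- → run D
t=20: L0/L1/L2 = G/ABD/- → run G
t=21: L0/L1/L2 = G/ABD/- → run G
t=22: L0/L1/L2 = G/ABD/- → run G
t=23: L0/L1/L2 = G/ABD/- → run G
t=24: L0/L1/L2 = -/ABDG/- → run A
t=25: L0/L1/L2 = -/BDG/- → run B
t=26: L0/L1/L2 = -/BDG/- → run B
t=27: L0/L1/L2 = -/BDG/- → run B
t=28: L0/L1/L2 = -/BDG/- → run B
t=29: L0/L1/L2 = -/DG/- → run D
t=30: L0/L1/L2 = -/DG/- → run D
t=31: L0/L1/L2 = -/DG/- → run D
t=32: L0/L1/L2 = -/DG/- → run D
t=33: L0/L1/L2 = -/G/- → run G
t=34: L0/L1/L2 = -/G/- → run G
t=35: (idle)
t=36: (idle)
t=37: (idle)
t=38: (idle)
t=39: (idle)

running at tick 34 = G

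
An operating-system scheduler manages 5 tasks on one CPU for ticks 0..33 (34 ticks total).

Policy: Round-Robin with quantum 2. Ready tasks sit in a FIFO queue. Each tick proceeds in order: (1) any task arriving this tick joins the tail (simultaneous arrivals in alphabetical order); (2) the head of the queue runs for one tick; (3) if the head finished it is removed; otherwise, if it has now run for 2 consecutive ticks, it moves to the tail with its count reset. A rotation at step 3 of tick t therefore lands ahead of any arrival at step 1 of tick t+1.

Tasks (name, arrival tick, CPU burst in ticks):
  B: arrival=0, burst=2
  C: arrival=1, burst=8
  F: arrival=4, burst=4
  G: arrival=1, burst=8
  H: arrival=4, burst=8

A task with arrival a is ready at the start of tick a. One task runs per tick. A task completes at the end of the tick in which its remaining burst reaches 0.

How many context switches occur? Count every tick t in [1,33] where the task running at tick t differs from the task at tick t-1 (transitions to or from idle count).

context switches = 15

t=0: queue=[B] q_used=0 → run B
t=1: queue=[B,C,G] q_used=1 → run B
t=2: queue=[C,G] q_used=0 → run C
t=3: queue=[C,G] q_used=1 → run C
t=4: queue=[G,C,F,H] q_used=0 → run G
t=5: queue=[G,C,F,H] q_used=1 → run G
t=6: queue=[C,F,H,G] q_used=0 → run C
t=7: queue=[C,F,H,G] q_used=1 → run C
t=8: queue=[F,H,G,C] q_used=0 → run F
t=9: queue=[F,H,G,C] q_used=1 → run F
t=10: queue=[H,G,C,F] q_used=0 → run H
t=11: queue=[H,G,C,F] q_used=1 → run H
t=12: queue=[G,C,F,H] q_used=0 → run G
t=13: queue=[G,C,F,H] q_used=1 → run G
t=14: queue=[C,F,H,G] q_used=0 → run C
t=15: queue=[C,F,H,G] q_used=1 → run C
t=16: queue=[F,H,G,C] q_used=0 → run F
t=17: queue=[F,H,G,C] q_used=1 → run F
t=18: queue=[H,G,C] q_used=0 → run H
t=19: queue=[H,G,C] q_used=1 → run H
t=20: queue=[G,C,H] q_used=0 → run G
t=21: queue=[G,C,H] q_used=1 → run G
t=22: queue=[C,H,G] q_used=0 → run C
t=23: queue=[C,H,G] q_used=1 → run C
t=24: queue=[H,G] q_used=0 → run H
t=25: queue=[H,G] q_used=1 → run H
t=26: queue=[G,H] q_used=0 → run G
t=27: queue=[G,H] q_used=1 → run G
t=28: queue=[H] q_used=0 → run H
t=29: queue=[H] q_used=1 → run H
t=30: (idle)
t=31: (idle)
t=32: (idle)
t=33: (idle)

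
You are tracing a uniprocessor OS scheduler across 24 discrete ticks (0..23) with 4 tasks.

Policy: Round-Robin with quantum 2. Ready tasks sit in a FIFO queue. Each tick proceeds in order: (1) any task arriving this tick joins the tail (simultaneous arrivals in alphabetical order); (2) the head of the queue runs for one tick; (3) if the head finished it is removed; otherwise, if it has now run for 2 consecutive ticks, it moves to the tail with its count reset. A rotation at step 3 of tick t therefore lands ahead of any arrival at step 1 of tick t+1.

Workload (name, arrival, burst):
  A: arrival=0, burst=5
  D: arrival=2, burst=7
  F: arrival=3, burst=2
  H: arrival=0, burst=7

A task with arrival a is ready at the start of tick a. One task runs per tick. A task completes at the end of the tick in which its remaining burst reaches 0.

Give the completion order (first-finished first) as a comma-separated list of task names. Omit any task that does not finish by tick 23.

completion order = F, A, H, D

t=0: queue=[A,H] q_used=0 → run A
t=1: queue=[A,H] q_used=1 → run A
t=2: queue=[H,A,D] q_used=0 → run H
t=3: queue=[H,A,D,F] q_used=1 → run H
t=4: queue=[A,D,F,H] q_used=0 → run A
t=5: queue=[A,D,F,H] q_used=1 → run A
t=6: queue=[D,F,H,A] q_used=0 → run D
t=7: queue=[D,F,H,A] q_used=1 → run D
t=8: queue=[F,H,A,D] q_used=0 → run F
t=9: queue=[F,H,A,D] q_used=1 → run F
t=10: queue=[H,A,D] q_used=0 → run H
t=11: queue=[H,A,D] q_used=1 → run H
t=12: queue=[A,D,H] q_used=0 → run A
t=13: queue=[D,H] q_used=0 → run D
t=14: queue=[D,H] q_used=1 → run D
t=15: queue=[H,D] q_used=0 → run H
t=16: queue=[H,D] q_used=1 → run H
t=17: queue=[D,H] q_used=0 → run D
t=18: queue=[D,H] q_used=1 → run D
t=19: queue=[H,D] q_used=0 → run H
t=20: queue=[D] q_used=0 → run D
t=21: (idle)
t=22: (idle)
t=23: (idle)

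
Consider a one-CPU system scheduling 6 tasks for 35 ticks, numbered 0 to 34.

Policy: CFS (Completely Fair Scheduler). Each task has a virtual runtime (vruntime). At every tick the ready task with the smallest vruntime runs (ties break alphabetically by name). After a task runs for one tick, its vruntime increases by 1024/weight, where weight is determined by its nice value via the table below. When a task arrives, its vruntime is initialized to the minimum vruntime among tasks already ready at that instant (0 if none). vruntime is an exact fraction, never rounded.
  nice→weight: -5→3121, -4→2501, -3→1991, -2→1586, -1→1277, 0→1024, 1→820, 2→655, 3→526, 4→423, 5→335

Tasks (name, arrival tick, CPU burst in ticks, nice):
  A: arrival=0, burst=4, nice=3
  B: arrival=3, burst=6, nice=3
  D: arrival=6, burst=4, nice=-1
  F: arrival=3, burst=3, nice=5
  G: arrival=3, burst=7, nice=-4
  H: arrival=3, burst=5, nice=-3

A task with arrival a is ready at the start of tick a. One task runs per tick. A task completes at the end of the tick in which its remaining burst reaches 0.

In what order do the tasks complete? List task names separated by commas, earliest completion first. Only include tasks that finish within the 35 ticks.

completion order = A, H, D, G, F, B

t=0: vr[A=0] → run A
t=1: vr[A=512/263] → run A
t=2: vr[A=1024/263] → run A
t=3: vr[A=1536/263 B=1536/263 F=1536/263 G=1536/263 H=1536/263] → run A
t=4: vr[B=1536/263 F=1536/263 G=1536/263 H=1536/263] → run B
t=5: vr[B=2048/263 F=1536/263 G=1536/263 H=1536/263] → run F
t=6: vr[B=2048/263 D=1536/263 F=783872/88105 G=1536/263 H=1536/263] → run D
t=7: vr[B=2048/263 D=2230784/335851 F=783872/88105 G=1536/263 H=1536/263] → run G
t=8: vr[B=2048/263 D=2230784/335851 F=783872/88105 G=4110848/657763 H=1536/263] → run H
t=9: vr[B=2048/263 D=2230784/335851 F=783872/88105 G=4110848/657763 H=3327488/523633] → run G
t=10: vr[B=2048/263 D=2230784/335851 F=783872/88105 G=4380160/657763 H=3327488/523633] → run H
t=11: vr[B=2048/263 D=2230784/335851 F=783872/88105 G=4380160/657763 H=3596800/523633] → run D
t=12: vr[B=2048/263 D=2500096/335851 F=783872/88105 G=4380160/657763 H=3596800/523633] → run G
t=13: vr[B=2048/263 D=2500096/335851 F=783872/88105 G=4649472/657763 H=3596800/523633] → run H
t=14: vr[B=2048/263 D=2500096/335851 F=783872/88105 G=4649472/657763 H=3866112/523633] → run G
t=15: vr[B=2048/263 D=2500096/335851 F=783872/88105 G=4918784/657763 H=3866112/523633] → run H
t=16: vr[B=2048/263 D=2500096/335851 F=783872/88105 G=4918784/657763 H=4135424/523633] → run D
t=17: vr[B=2048/263 D=2769408/335851 F=783872/88105 G=4918784/657763 H=4135424/523633] → run G
t=18: vr[B=2048/263 D=2769408/335851 F=783872/88105 G=5188096/657763 H=4135424/523633] → run B
t=19: vr[B=2560/263 D=2769408/335851 F=783872/88105 G=5188096/657763 H=4135424/523633] → run G
t=20: vr[B=2560/263 D=2769408/335851 F=783872/88105 G=5457408/657763 H=4135424/523633] → run H
t=21: vr[B=2560/263 D=2769408/335851 F=783872/88105 G=5457408/657763] → run D
t=22: vr[B=2560/263 F=783872/88105 G=5457408/657763] → run G
t=23: vr[B=2560/263 F=783872/88105] → run F
t=24: vr[B=2560/263 F=1053184/88105] → run B
t=25: vr[B=3072/263 F=1053184/88105] → run B
t=26: vr[B=3584/263 F=1053184/88105] → run F
t=27: vr[B=3584/263] → run B
t=28: vr[B=4096/263] → run B
t=29: (idle)
t=30: (idle)
t=31: (idle)
t=32: (idle)
t=33: (idle)
t=34: (idle)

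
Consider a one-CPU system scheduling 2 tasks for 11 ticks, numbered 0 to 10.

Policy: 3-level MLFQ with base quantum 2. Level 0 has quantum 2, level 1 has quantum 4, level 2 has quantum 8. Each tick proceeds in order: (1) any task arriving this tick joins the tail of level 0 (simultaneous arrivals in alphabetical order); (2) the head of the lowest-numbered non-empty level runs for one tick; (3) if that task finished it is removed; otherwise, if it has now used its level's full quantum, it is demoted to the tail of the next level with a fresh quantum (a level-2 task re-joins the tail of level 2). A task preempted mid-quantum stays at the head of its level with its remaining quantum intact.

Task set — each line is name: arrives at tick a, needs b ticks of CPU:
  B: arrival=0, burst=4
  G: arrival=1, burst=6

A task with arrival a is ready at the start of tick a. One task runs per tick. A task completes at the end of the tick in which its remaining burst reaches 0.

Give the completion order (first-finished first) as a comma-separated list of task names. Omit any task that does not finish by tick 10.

completion order = B, G

t=0: L0/L1/L2 = B/-/- → run B
t=1: L0/L1/L2 = BG/-/- → run B
t=2: L0/L1/L2 = G/B/- → run G
t=3: L0/L1/L2 = G/B/- → run G
t=4: L0/L1/L2 = -/BG/- → run B
t=5: L0/L1/L2 = -/BG/- → run B
t=6: L0/L1/L2 = -/G/- → run G
t=7: L0/L1/L2 = -/G/- → run G
t=8: L0/L1/L2 = -/G/- → run G
t=9: L0/L1/L2 = -/G/- → run G
t=10: (idle)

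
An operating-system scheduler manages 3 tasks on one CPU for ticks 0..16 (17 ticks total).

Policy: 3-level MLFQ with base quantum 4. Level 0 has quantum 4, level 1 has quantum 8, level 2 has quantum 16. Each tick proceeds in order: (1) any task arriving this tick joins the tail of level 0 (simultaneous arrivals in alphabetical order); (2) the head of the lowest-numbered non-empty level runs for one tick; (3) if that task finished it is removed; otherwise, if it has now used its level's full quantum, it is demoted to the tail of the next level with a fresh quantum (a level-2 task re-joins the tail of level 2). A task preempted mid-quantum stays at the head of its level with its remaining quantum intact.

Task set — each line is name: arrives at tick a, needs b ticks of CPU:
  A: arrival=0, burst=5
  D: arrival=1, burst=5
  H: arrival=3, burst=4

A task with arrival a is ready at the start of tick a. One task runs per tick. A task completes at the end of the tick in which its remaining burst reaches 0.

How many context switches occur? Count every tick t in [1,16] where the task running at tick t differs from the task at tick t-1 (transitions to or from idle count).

context switches = 5

t=0: L0/L1/L2 = A/-/- → run A
t=1: L0/L1/L2 = AD/-/- → run A
t=2: L0/L1/L2 = AD/-/- → run A
t=3: L0/L1/L2 = ADH/-/- → run A
t=4: L0/L1/L2 = DH/A/- → run D
t=5: L0/L1/L2 = DH/A/- → run D
t=6: L0/L1/L2 = DH/A/- → run D
t=7: L0/L1/L2 = DH/A/- → run D
t=8: L0/L1/L2 = H/AD/- → run H
t=9: L0/L1/L2 = H/AD/- → run H
t=10: L0/L1/L2 = H/AD/- → run H
t=11: L0/L1/L2 = H/AD/- → run H
t=12: L0/L1/L2 = -/AD/- → run A
t=13: L0/L1/L2 = -/D/- → run D
t=14: (idle)
t=15: (idle)
t=16: (idle)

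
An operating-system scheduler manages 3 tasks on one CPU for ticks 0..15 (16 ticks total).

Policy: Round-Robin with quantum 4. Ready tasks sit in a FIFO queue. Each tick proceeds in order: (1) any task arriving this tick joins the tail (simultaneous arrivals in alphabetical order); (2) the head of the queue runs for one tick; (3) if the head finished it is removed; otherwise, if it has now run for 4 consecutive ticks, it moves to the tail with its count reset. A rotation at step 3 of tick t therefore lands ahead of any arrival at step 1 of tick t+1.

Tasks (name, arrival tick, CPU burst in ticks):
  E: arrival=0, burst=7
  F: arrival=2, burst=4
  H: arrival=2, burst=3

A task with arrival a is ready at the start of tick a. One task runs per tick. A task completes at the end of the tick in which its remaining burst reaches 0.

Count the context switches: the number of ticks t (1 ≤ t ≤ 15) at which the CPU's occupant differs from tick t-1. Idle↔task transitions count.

context switches = 4

t=0: queue=[E] q_used=0 → run E
t=1: queue=[E] q_used=1 → run E
t=2: queue=[E,F,H] q_used=2 → run E
t=3: queue=[E,F,H] q_used=3 → run E
t=4: queue=[F,H,E] q_used=0 → run F
t=5: queue=[F,H,E] q_used=1 → run F
t=6: queue=[F,H,E] q_used=2 → run F
t=7: queue=[F,H,E] q_used=3 → run F
t=8: queue=[H,E] q_used=0 → run H
t=9: queue=[H,E] q_used=1 → run H
t=10: queue=[H,E] q_used=2 → run H
t=11: queue=[E] q_used=0 → run E
t=12: queue=[E] q_used=1 → run E
t=13: queue=[E] q_used=2 → run E
t=14: (idle)
t=15: (idle)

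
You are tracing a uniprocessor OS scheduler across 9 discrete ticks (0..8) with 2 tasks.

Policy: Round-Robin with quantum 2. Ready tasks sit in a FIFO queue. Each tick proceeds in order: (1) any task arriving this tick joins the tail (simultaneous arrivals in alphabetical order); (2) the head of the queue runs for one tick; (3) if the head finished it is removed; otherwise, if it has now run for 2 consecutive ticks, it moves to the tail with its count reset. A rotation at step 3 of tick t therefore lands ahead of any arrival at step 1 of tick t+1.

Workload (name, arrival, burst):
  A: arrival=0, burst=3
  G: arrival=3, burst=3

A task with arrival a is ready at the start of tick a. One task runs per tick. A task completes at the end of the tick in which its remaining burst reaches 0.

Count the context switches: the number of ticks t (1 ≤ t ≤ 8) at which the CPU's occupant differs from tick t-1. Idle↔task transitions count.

context switches = 2

t=0: queue=[A] q_used=0 → run A
t=1: queue=[A] q_used=1 → run A
t=2: queue=[A] q_used=0 → run A
t=3: queue=[G] q_used=0 → run G
t=4: queue=[G] q_used=1 → run G
t=5: queue=[G] q_used=0 → run G
t=6: (idle)
t=7: (idle)
t=8: (idle)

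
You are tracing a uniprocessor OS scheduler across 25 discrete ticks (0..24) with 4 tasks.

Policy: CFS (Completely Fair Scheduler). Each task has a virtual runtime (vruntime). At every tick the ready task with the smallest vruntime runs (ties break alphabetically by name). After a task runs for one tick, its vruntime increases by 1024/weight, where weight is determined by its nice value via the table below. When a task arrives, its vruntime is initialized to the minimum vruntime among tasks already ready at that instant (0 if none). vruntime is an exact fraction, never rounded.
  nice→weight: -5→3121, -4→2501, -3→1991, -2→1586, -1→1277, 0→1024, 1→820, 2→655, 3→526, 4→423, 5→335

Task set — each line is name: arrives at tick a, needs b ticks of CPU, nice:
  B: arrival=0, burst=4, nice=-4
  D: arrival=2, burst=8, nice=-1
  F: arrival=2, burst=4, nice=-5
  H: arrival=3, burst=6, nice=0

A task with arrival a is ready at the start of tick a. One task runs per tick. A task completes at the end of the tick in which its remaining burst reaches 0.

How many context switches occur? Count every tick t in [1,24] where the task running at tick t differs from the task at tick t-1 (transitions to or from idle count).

context switches = 19

t=0: vr[B=0] → run B
t=1: vr[B=1024/2501] → run B
t=2: vr[B=2048/2501 D=2048/2501 F=2048/2501] → run B
t=3: vr[B=3072/2501 D=2048/2501 F=2048/2501 H=2048/2501] → run D
t=4: vr[B=3072/2501 D=5176320/3193777 F=2048/2501 H=2048/2501] → run F
t=5: vr[B=3072/2501 D=5176320/3193777 F=8952832/7805621 H=2048/2501] → run H
t=6: vr[B=3072/2501 D=5176320/3193777 F=8952832/7805621 H=4549/2501] → run F
t=7: vr[B=3072/2501 D=5176320/3193777 F=11513856/7805621 H=4549/2501] → run B
t=8: vr[D=5176320/3193777 F=11513856/7805621 H=4549/2501] → run F
t=9: vr[D=5176320/3193777 F=14074880/7805621 H=4549/2501] → run D
t=10: vr[D=7737344/3193777 F=14074880/7805621 H=4549/2501] → run F
t=11: vr[D=7737344/3193777 H=4549/2501] → run H
t=12: vr[D=7737344/3193777 H=7050/2501] → run D
t=13: vr[D=10298368/3193777 H=7050/2501] → run H
t=14: vr[D=10298368/3193777 H=9551/2501] → run D
t=15: vr[D=12859392/3193777 H=9551/2501] → run H
t=16: vr[D=12859392/3193777 H=12052/2501] → run D
t=17: vr[D=15420416/3193777 H=12052/2501] → run H
t=18: vr[D=15420416/3193777 H=14553/2501] → run D
t=19: vr[D=17981440/3193777 H=14553/2501] → run D
t=20: vr[D=20542464/3193777 H=14553/2501] → run H
t=21: vr[D=20542464/3193777] → run D
t=22: (idle)
t=23: (idle)
t=24: (idle)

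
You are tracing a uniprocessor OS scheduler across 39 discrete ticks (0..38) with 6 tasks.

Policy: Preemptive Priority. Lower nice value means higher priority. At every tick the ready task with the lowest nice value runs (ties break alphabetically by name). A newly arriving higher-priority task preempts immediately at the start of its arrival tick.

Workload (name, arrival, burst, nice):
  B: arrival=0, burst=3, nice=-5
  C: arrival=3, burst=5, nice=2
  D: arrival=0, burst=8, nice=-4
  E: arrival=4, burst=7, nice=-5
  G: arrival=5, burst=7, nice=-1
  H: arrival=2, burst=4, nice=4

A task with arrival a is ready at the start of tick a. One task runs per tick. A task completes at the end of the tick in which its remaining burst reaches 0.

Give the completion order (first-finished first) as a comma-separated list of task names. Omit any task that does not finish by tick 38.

completion order = B, E, D, G, C, H

t=0: ready={B,D} → run B
t=1: ready={B,D} → run B
t=2: ready={B,D,H} → run B
t=3: ready={C,D,H} → run D
t=4: ready={C,D,E,H} → run E
t=5: ready={C,D,E,G,H} → run E
t=6: ready={C,D,E,G,H} → run E
t=7: ready={C,D,E,G,H} → run E
t=8: ready={C,D,E,G,H} → run E
t=9: ready={C,D,E,G,H} → run E
t=10: ready={C,D,E,G,H} → run E
t=11: ready={C,D,G,H} → run D
t=12: ready={C,D,G,H} → run D
t=13: ready={C,D,G,H} → run D
t=14: ready={C,D,G,H} → run D
t=15: ready={C,D,G,H} → run D
t=16: ready={C,D,G,H} → run D
t=17: ready={C,D,G,H} → run D
t=18: ready={C,G,H} → run G
t=19: ready={C,G,H} → run G
t=20: ready={C,G,H} → run G
t=21: ready={C,G,H} → run G
t=22: ready={C,G,H} → run G
t=23: ready={C,G,H} → run G
t=24: ready={C,G,H} → run G
t=25: ready={C,H} → run C
t=26: ready={C,H} → run C
t=27: ready={C,H} → run C
t=28: ready={C,H} → run C
t=29: ready={C,H} → run C
t=30: ready={H} → run H
t=31: ready={H} → run H
t=32: ready={H} → run H
t=33: ready={H} → run H
t=34: (idle)
t=35: (idle)
t=36: (idle)
t=37: (idle)
t=38: (idle)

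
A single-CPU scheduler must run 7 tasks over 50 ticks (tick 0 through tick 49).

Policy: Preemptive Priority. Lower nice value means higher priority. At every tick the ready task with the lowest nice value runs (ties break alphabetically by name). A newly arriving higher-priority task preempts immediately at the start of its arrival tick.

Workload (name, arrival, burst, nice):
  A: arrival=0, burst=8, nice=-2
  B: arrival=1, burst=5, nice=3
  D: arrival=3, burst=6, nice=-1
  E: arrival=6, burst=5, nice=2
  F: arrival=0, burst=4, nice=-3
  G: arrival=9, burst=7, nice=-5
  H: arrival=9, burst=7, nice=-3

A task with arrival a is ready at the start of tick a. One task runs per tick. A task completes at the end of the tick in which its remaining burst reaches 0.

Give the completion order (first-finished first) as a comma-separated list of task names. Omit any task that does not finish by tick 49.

completion order = F, G, H, A, D, E, B

t=0: ready={A,F} → run F
t=1: ready={A,B,F} → run F
t=2: ready={A,B,F} → run F
t=3: ready={A,B,D,F} → run F
t=4: ready={A,B,D} → run A
t=5: ready={A,B,D} → run A
t=6: ready={A,B,D,E} → run A
t=7: ready={A,B,D,E} → run A
t=8: ready={A,B,D,E} → run A
t=9: ready={A,B,D,E,G,H} → run G
t=10: ready={A,B,D,E,G,H} → run G
t=11: ready={A,B,D,E,G,H} → run G
t=12: ready={A,B,D,E,G,H} → run G
t=13: ready={A,B,D,E,G,H} → run G
t=14: ready={A,B,D,E,G,H} → run G
t=15: ready={A,B,D,E,G,H} → run G
t=16: ready={A,B,D,E,H} → run H
t=17: ready={A,B,D,E,H} → run H
t=18: ready={A,B,D,E,H} → run H
t=19: ready={A,B,D,E,H} → run H
t=20: ready={A,B,D,E,H} → run H
t=21: ready={A,B,D,E,H} → run H
t=22: ready={A,B,D,E,H} → run H
t=23: ready={A,B,D,E} → run A
t=24: ready={A,B,D,E} → run A
t=25: ready={A,B,D,E} → run A
t=26: ready={B,D,E} → run D
t=27: ready={B,D,E} → run D
t=28: ready={B,D,E} → run D
t=29: ready={B,D,E} → run D
t=30: ready={B,D,E} → run D
t=31: ready={B,D,E} → run D
t=32: ready={B,E} → run E
t=33: ready={B,E} → run E
t=34: ready={B,E} → run E
t=35: ready={B,E} → run E
t=36: ready={B,E} → run E
t=37: ready={B} → run B
t=38: ready={B} → run B
t=39: ready={B} → run B
t=40: ready={B} → run B
t=41: ready={B} → run B
t=42: (idle)
t=43: (idle)
t=44: (idle)
t=45: (idle)
t=46: (idle)
t=47: (idle)
t=48: (idle)
t=49: (idle)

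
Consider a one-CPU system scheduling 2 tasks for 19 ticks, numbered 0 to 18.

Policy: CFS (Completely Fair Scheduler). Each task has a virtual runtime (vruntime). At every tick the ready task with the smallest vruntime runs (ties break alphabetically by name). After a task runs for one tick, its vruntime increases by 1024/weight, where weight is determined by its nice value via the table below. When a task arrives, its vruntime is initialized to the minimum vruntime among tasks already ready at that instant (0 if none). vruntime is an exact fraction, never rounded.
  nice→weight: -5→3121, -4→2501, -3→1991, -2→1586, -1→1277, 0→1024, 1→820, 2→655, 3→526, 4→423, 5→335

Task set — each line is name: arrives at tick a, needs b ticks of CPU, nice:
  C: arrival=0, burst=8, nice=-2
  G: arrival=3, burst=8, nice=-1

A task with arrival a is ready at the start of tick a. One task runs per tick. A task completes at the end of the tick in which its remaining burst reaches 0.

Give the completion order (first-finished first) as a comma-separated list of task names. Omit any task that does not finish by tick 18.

completion order = C, G

t=0: vr[C=0] → run C
t=1: vr[C=512/793] → run C
t=2: vr[C=1024/793] → run C
t=3: vr[C=1536/793 G=1536/793] → run C
t=4: vr[C=2048/793 G=1536/793] → run G
t=5: vr[C=2048/793 G=2773504/1012661] → run C
t=6: vr[C=2560/793 G=2773504/1012661] → run G
t=7: vr[C=2560/793 G=3585536/1012661] → run C
t=8: vr[C=3072/793 G=3585536/1012661] → run G
t=9: vr[C=3072/793 G=4397568/1012661] → run C
t=10: vr[C=3584/793 G=4397568/1012661] → run G
t=11: vr[C=3584/793 G=5209600/1012661] → run C
t=12: vr[G=5209600/1012661] → run G
t=13: vr[G=6021632/1012661] → run G
t=14: vr[G=6833664/1012661] → run G
t=15: vr[G=7645696/1012661] → run G
t=16: (idle)
t=17: (idle)
t=18: (idle)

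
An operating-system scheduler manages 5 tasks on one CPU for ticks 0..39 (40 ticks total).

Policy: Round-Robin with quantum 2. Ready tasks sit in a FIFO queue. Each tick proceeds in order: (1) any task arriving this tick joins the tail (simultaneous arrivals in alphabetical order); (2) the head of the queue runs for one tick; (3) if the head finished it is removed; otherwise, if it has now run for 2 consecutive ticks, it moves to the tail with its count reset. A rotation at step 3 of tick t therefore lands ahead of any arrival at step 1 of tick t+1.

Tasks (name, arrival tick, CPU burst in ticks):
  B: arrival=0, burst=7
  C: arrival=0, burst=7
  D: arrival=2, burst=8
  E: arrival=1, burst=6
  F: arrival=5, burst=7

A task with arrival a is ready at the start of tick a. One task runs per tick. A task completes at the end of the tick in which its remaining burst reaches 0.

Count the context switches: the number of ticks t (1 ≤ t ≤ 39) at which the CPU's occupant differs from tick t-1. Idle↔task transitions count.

t=0: queue=[B,C] q_used=0 → run B
t=1: queue=[B,C,E] q_used=1 → run B
t=2: queue=[C,E,B,D] q_used=0 → run C
t=3: queue=[C,E,B,D] q_used=1 → run C
t=4: queue=[E,B,D,C] q_used=0 → run E
t=5: queue=[E,B,D,C,F] q_used=1 → run E
t=6: queue=[B,D,C,F,E] q_used=0 → run B
t=7: queue=[B,D,C,F,E] q_used=1 → run B
t=8: queue=[D,C,F,E,B] q_used=0 → run D
t=9: queue=[D,C,F,E,B] q_used=1 → run D
t=10: queue=[C,F,E,B,D] q_used=0 → run C
t=11: queue=[C,F,E,B,D] q_used=1 → run C
t=12: queue=[F,E,B,D,C] q_used=0 → run F
t=13: queue=[F,E,B,D,C] q_used=1 → run F
t=14: queue=[E,B,D,C,F] q_used=0 → run E
t=15: queue=[E,B,D,C,F] q_used=1 → run E
t=16: queue=[B,D,C,F,E] q_used=0 → run B
t=17: queue=[B,D,C,F,E] q_used=1 → run B
t=18: queue=[D,C,F,E,B] q_used=0 → run D
t=19: queue=[D,C,F,E,B] q_used=1 → run D
t=20: queue=[C,F,E,B,D] q_used=0 → run C
t=21: queue=[C,F,E,B,D] q_used=1 → run C
t=22: queue=[F,E,B,D,C] q_used=0 → run F
t=23: queue=[F,E,B,D,C] q_used=1 → run F
t=24: queue=[E,B,D,C,F] q_used=0 → run E
t=25: queue=[E,B,D,C,F] q_used=1 → run E
t=26: queue=[B,D,C,F] q_used=0 → run B
t=27: queue=[D,C,F] q_used=0 → run D
t=28: queue=[D,C,F] q_used=1 → run D
t=29: queue=[C,F,D] q_used=0 → run C
t=30: queue=[F,D] q_used=0 → run F
t=31: queue=[F,D] q_used=1 → run F
t=32: queue=[D,F] q_used=0 → run D
t=33: queue=[D,F] q_used=1 → run D
t=34: queue=[F] q_used=0 → run F
t=35: (idle)
t=36: (idle)
t=37: (idle)
t=38: (idle)
t=39: (idle)

context switches = 19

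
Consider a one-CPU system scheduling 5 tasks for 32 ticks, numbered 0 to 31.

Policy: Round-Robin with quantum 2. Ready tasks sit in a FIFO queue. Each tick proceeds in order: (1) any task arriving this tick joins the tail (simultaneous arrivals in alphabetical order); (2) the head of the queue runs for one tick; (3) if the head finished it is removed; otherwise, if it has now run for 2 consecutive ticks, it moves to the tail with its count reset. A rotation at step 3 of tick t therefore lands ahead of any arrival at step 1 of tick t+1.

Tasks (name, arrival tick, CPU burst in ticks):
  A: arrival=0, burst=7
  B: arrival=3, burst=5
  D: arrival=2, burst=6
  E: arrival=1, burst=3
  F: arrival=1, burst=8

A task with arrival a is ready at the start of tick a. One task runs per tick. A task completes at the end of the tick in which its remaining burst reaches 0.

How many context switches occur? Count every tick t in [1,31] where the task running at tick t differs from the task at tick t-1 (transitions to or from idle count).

context switches = 16

t=0: queue=[A] q_used=0 → run A
t=1: queue=[A,E,F] q_used=1 → run A
t=2: queue=[E,F,A,D] q_used=0 → run E
t=3: queue=[E,F,A,D,B] q_used=1 → run E
t=4: queue=[F,A,D,B,E] q_used=0 → run F
t=5: queue=[F,A,D,B,E] q_used=1 → run F
t=6: queue=[A,D,B,E,F] q_used=0 → run A
t=7: queue=[A,D,B,E,F] q_used=1 → run A
t=8: queue=[D,B,E,F,A] q_used=0 → run D
t=9: queue=[D,B,E,F,A] q_used=1 → run D
t=10: queue=[B,E,F,A,D] q_used=0 → run B
t=11: queue=[B,E,F,A,D] q_used=1 → run B
t=12: queue=[E,F,A,D,B] q_used=0 → run E
t=13: queue=[F,A,D,B] q_used=0 → run F
t=14: queue=[F,A,D,B] q_used=1 → run F
t=15: queue=[A,D,B,F] q_used=0 → run A
t=16: queue=[A,D,B,F] q_used=1 → run A
t=17: queue=[D,B,F,A] q_used=0 → run D
t=18: queue=[D,B,F,A] q_used=1 → run D
t=19: queue=[B,F,A,D] q_used=0 → run B
t=20: queue=[B,F,A,D] q_used=1 → run B
t=21: queue=[F,A,D,B] q_used=0 → run F
t=22: queue=[F,A,D,B] q_used=1 → run F
t=23: queue=[A,D,B,F] q_used=0 → run A
t=24: queue=[D,B,F] q_used=0 → run D
t=25: queue=[D,B,F] q_used=1 → run D
t=26: queue=[B,F] q_used=0 → run B
t=27: queue=[F] q_used=0 → run F
t=28: queue=[F] q_used=1 → run F
t=29: (idle)
t=30: (idle)
t=31: (idle)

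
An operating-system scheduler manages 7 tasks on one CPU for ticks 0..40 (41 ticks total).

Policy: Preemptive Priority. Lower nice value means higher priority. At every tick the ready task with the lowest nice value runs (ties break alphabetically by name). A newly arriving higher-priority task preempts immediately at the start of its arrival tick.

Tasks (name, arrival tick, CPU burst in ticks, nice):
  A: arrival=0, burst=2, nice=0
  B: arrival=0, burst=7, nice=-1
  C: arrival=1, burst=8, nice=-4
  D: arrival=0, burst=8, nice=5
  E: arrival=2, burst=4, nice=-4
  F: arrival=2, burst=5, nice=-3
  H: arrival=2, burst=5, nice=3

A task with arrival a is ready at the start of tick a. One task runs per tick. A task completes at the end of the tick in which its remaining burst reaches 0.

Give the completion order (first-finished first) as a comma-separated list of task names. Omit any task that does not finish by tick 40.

completion order = C, E, F, B, A, H, D

t=0: ready={A,B,D} → run B
t=1: ready={A,B,C,D} → run C
t=2: ready={A,B,C,D,E,F,H} → run C
t=3: ready={A,B,C,D,E,F,H} → run C
t=4: ready={A,B,C,D,E,F,H} → run C
t=5: ready={A,B,C,D,E,F,H} → run C
t=6: ready={A,B,C,D,E,F,H} → run C
t=7: ready={A,B,C,D,E,F,H} → run C
t=8: ready={A,B,C,D,E,F,H} → run C
t=9: ready={A,B,D,E,F,H} → run E
t=10: ready={A,B,D,E,F,H} → run E
t=11: ready={A,B,D,E,F,H} → run E
t=12: ready={A,B,D,E,F,H} → run E
t=13: ready={A,B,D,F,H} → run F
t=14: ready={A,B,D,F,H} → run F
t=15: ready={A,B,D,F,H} → run F
t=16: ready={A,B,D,F,H} → run F
t=17: ready={A,B,D,F,H} → run F
t=18: ready={A,B,D,H} → run B
t=19: ready={A,B,D,H} → run B
t=20: ready={A,B,D,H} → run B
t=21: ready={A,B,D,H} → run B
t=22: ready={A,B,D,H} → run B
t=23: ready={A,B,D,H} → run B
t=24: ready={A,D,H} → run A
t=25: ready={A,D,H} → run A
t=26: ready={D,H} → run H
t=27: ready={D,H} → run H
t=28: ready={D,H} → run H
t=29: ready={D,H} → run H
t=30: ready={D,H} → run H
t=31: ready={D} → run D
t=32: ready={D} → run D
t=33: ready={D} → run D
t=34: ready={D} → run D
t=35: ready={D} → run D
t=36: ready={D} → run D
t=37: ready={D} → run D
t=38: ready={D} → run D
t=39: (idle)
t=40: (idle)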